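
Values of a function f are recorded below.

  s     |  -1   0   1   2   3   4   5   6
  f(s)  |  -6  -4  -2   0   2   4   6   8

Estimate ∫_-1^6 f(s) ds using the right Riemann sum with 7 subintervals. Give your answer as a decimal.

14

Δs = 1.
Sum = 1·[(-4) + (-2) + 0 + 2 + 4 + 6 + 8] = 14.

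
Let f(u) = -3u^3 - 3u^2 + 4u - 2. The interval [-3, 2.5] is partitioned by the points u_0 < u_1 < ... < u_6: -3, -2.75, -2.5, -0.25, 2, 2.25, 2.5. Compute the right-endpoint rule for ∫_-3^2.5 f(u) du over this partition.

Subinterval widths: 0.25, 0.25, 2.25, 2.25, 0.25, 0.25.
Right endpoints: -2.75, -2.5, -0.25, 2, 2.25, 2.5.
f(-2.75) = 26.703125, f(-2.5) = 16.125, f(-0.25) = -3.140625, f(2) = -30, f(2.25) = -42.359375, f(2.5) = -57.625.
Sum = Σ Δu_i · f(u_i).
Sum = -88.85546875.

-88.85546875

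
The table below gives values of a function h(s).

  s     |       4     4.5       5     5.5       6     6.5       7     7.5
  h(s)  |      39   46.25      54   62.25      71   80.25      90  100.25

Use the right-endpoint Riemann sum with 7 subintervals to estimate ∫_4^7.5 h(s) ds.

Δs = 0.5.
Sum = 0.5·[46.25 + 54 + 62.25 + 71 + 80.25 + 90 + 100.25] = 252.

252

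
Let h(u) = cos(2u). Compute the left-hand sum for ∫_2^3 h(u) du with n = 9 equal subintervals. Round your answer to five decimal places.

Δu = (3 − 2)/9 = 1/9.
Left endpoints: 2, 19/9, 20/9, 7/3, 22/9, 23/9, 8/3, 25/9, 26/9.
h(2) ≈ -0.65364, h(19/9) ≈ -0.47077, h(20/9) ≈ -0.26475, h(7/3) ≈ -0.04571, h(22/9) ≈ 0.17558, h(23/9) ≈ 0.38824, h(8/3) ≈ 0.58180, h(25/9) ≈ 0.74675, h(26/9) ≈ 0.87498.
Sum = Δu · [h(2) + h(19/9) + h(20/9) + ...].
Sum ≈ 0.14805.

0.14805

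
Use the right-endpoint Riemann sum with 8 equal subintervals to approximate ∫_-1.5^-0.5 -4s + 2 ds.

Δs = (-0.5 − (-1.5))/8 = 0.125.
Right endpoints: -1.375, -1.25, -1.125, -1, -0.875, -0.75, -0.625, -0.5.
f(-1.375) = 7.5, f(-1.25) = 7, f(-1.125) = 6.5, f(-1) = 6, f(-0.875) = 5.5, f(-0.75) = 5, f(-0.625) = 4.5, f(-0.5) = 4.
Sum = Δs · [f(-1.375) + f(-1.25) + f(-1.125) + ...].
Sum = 5.75.

5.75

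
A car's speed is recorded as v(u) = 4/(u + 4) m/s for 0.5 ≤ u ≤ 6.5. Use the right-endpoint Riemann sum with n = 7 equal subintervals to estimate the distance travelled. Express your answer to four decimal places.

Δu = (6.5 − 0.5)/7 = 6/7.
Right endpoints: 19/14, 31/14, 43/14, 55/14, 67/14, 79/14, 6.5.
v(19/14) = 56/75, v(31/14) = 56/87, v(43/14) = 56/99, v(55/14) = 56/111, v(67/14) = 56/123, v(79/14) = 56/135, v(6.5) = 8/21.
Sum = Δu · [v(19/14) + v(31/14) + v(43/14) + ...].
Sum ≈ 3.1813.

3.1813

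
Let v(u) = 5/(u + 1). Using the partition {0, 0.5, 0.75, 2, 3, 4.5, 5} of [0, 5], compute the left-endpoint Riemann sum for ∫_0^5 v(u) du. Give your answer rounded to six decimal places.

10.900974

Subinterval widths: 0.5, 0.25, 1.25, 1, 1.5, 0.5.
Left endpoints: 0, 0.5, 0.75, 2, 3, 4.5.
v(0) = 5, v(0.5) = 10/3, v(0.75) = 20/7, v(2) = 5/3, v(3) = 1.25, v(4.5) = 10/11.
Sum = Σ Δu_i · v(u_i).
Sum ≈ 10.900974.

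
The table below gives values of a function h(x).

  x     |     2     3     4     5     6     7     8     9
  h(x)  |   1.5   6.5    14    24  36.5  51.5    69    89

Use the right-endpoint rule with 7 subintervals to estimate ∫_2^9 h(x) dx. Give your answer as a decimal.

290.5

Δx = 1.
Sum = 1·[6.5 + 14 + 24 + 36.5 + 51.5 + 69 + 89] = 290.5.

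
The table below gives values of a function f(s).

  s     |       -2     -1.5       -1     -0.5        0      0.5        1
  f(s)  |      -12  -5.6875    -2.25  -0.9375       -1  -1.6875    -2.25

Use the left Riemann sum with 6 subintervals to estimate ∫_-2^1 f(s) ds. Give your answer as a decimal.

-11.78125

Δs = 0.5.
Sum = 0.5·[(-12) + (-5.6875) + (-2.25) + (-0.9375) + (-1) + (-1.6875)] = -11.78125.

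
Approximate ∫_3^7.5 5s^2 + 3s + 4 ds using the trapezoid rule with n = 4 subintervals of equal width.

751.74609375

Δs = (7.5 − 3)/4 = 1.125.
f(3) = 58, f(4.125) = 101.453125, f(5.25) = 157.5625, f(6.375) = 226.328125, f(7.5) = 307.75.
T_4 = (Δs/2)·[f(s_0) + 2f(s_1) + 2f(s_2) + 2f(s_3) + f(s_4)].
Sum = 751.74609375.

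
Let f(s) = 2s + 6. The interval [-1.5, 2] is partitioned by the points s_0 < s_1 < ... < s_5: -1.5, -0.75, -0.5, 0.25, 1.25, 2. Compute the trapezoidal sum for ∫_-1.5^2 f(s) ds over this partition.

22.75

Subinterval widths: 0.75, 0.25, 0.75, 1, 0.75.
f(-1.5) = 3, f(-0.75) = 4.5, f(-0.5) = 5, f(0.25) = 6.5, f(1.25) = 8.5, f(2) = 10.
On each subinterval the trapezoid contributes (Δs_i/2)·[f(s_{i-1}) + f(s_i)].
Sum = 22.75.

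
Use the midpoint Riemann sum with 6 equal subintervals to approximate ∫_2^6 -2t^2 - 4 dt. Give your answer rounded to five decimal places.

Δt = (6 − 2)/6 = 2/3.
Midpoints: 7/3, 3, 11/3, 13/3, 5, 17/3.
f(7/3) = -134/9, f(3) = -22, f(11/3) = -278/9, f(13/3) = -374/9, f(5) = -54, f(17/3) = -614/9.
Sum = Δt · [f(7/3) + f(3) + f(11/3) + ...].
Sum ≈ -154.37037.

-154.37037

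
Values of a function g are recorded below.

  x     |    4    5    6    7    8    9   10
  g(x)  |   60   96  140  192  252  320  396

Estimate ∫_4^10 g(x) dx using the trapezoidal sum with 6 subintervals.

Δx = 1.
T_6 = (1/2)·[60 + 2·96 + 2·140 + 2·192 + 2·252 + 2·320 + 396] = 1228.

1228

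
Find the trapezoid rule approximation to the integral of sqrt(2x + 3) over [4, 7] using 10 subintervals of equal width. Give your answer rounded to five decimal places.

Δx = (7 − 4)/10 = 0.3.
f(4) ≈ 3.31662, f(4.3) ≈ 3.40588, f(4.6) ≈ 3.49285, f(4.9) ≈ 3.57771, f(5.2) ≈ 3.66060, f(5.5) ≈ 3.74166, f(5.8) ≈ 3.82099, f(6.1) ≈ 3.89872, f(6.4) ≈ 3.97492, f(6.7) ≈ 4.04969, f(7) ≈ 4.12311.
T_10 = (Δx/2)·[f(x_0) + 2f(x_1) + ... + 2f(x_{9}) + f(x_10)].
Sum ≈ 11.20287.

11.20287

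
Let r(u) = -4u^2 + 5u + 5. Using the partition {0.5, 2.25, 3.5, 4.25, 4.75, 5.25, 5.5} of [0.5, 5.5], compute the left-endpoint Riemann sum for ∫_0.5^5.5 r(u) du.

Subinterval widths: 1.75, 1.25, 0.75, 0.5, 0.5, 0.25.
Left endpoints: 0.5, 2.25, 3.5, 4.25, 4.75, 5.25.
r(0.5) = 6.5, r(2.25) = -4, r(3.5) = -26.5, r(4.25) = -46, r(4.75) = -61.5, r(5.25) = -79.
Sum = Σ Δu_i · r(u_i).
Sum = -87.

-87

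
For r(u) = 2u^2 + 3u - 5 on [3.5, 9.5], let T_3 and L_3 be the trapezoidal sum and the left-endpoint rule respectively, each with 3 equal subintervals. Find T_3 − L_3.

T_3 = 638.
L_3 = 464.
T_3 − L_3 = 174.

174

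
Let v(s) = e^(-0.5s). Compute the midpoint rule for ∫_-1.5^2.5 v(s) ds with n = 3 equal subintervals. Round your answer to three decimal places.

Δs = (2.5 − (-1.5))/3 = 4/3.
Midpoints: -5/6, 0.5, 11/6.
v(-5/6) ≈ 1.517, v(0.5) ≈ 0.779, v(11/6) ≈ 0.400.
Sum = Δs · [v(-5/6) + v(0.5) + v(11/6)].
Sum ≈ 3.594.

3.594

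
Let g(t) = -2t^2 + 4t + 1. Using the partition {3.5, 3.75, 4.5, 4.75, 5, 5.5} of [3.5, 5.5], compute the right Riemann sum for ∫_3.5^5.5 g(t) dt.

Subinterval widths: 0.25, 0.75, 0.25, 0.25, 0.5.
Right endpoints: 3.75, 4.5, 4.75, 5, 5.5.
g(3.75) = -12.125, g(4.5) = -21.5, g(4.75) = -25.125, g(5) = -29, g(5.5) = -37.5.
Sum = Σ Δt_i · g(t_i).
Sum = -51.4375.

-51.4375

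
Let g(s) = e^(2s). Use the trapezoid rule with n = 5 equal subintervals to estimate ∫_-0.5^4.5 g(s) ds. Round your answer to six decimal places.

Δs = (4.5 − (-0.5))/5 = 1.
g(-0.5) ≈ 0.367879, g(0.5) ≈ 2.718282, g(1.5) ≈ 20.085537, g(2.5) ≈ 148.413159, g(3.5) ≈ 1096.633158, g(4.5) ≈ 8103.083928.
T_5 = (Δs/2)·[g(s_0) + 2g(s_1) + ... + 2g(s_{4}) + g(s_5)].
Sum ≈ 5319.576040.

5319.576040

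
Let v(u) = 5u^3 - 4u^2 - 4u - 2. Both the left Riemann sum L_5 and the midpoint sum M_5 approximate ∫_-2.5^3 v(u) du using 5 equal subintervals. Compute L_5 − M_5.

L_5 = -120.2575.
M_5 = -20.7728125.
L_5 − M_5 = -99.4846875.

-99.4846875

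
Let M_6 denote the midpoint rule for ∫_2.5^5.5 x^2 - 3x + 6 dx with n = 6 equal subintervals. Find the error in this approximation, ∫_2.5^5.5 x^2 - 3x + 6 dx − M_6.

Exact integral: ∫_2.5^5.5 f(x) dx = 32.25.
M_6 = 32.1875.
Error = 32.25 − 32.1875 = 0.0625.

0.0625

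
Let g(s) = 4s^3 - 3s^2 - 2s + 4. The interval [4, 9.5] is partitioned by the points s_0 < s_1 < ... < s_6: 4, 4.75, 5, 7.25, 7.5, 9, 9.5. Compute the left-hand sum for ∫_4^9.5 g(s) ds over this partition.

5114.78125

Subinterval widths: 0.75, 0.25, 2.25, 0.25, 1.5, 0.5.
Left endpoints: 4, 4.75, 5, 7.25, 7.5, 9.
g(4) = 204, g(4.75) = 355.5, g(5) = 419, g(7.25) = 1356.125, g(7.5) = 1507.75, g(9) = 2659.
Sum = Σ Δs_i · g(s_i).
Sum = 5114.78125.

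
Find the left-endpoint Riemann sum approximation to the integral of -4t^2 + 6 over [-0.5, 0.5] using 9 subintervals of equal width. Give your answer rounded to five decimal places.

Δt = (0.5 − (-0.5))/9 = 1/9.
Left endpoints: -0.5, -7/18, -5/18, -1/6, -1/18, 1/18, 1/6, 5/18, 7/18.
f(-0.5) = 5, f(-7/18) = 437/81, f(-5/18) = 461/81, f(-1/6) = 53/9, f(-1/18) = 485/81, f(1/18) = 485/81, f(1/6) = 53/9, f(5/18) = 461/81, f(7/18) = 437/81.
Sum = Δt · [f(-0.5) + f(-7/18) + f(-5/18) + ...].
Sum ≈ 5.65844.

5.65844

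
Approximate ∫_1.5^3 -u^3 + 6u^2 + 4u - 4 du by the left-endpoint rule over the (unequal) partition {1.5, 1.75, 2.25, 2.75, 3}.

Subinterval widths: 0.25, 0.5, 0.5, 0.25.
Left endpoints: 1.5, 1.75, 2.25, 2.75.
f(1.5) = 12.125, f(1.75) = 16.015625, f(2.25) = 23.984375, f(2.75) = 31.578125.
Sum = Σ Δu_i · f(u_i).
Sum = 30.92578125.

30.92578125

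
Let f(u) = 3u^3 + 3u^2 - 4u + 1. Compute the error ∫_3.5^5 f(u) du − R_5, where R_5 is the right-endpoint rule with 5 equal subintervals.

-42.721875

Exact integral: ∫_3.5^5 f(u) du = 414.328125.
R_5 = 457.05.
Error = 414.328125 − 457.05 = -42.721875.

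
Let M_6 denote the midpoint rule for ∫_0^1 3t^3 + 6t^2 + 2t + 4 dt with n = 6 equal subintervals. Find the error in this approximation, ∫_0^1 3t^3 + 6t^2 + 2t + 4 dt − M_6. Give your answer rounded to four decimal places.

Exact integral: ∫_0^1 f(t) dt = 7.75.
M_6 ≈ 7.725694.
Error ≈ 7.75 − 7.725694 ≈ 0.0243.

0.0243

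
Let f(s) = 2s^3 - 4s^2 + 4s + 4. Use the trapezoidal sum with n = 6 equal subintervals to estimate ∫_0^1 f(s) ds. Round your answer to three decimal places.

Δs = (1 − 0)/6 = 1/6.
f(0) = 4, f(1/6) = 493/108, f(1/3) = 134/27, f(0.5) = 5.25, f(2/3) = 148/27, f(5/6) = 617/108, f(1) = 6.
T_6 = (Δs/2)·[f(s_0) + 2f(s_1) + ... + 2f(s_{5}) + f(s_6)].
Sum ≈ 5.162.

5.162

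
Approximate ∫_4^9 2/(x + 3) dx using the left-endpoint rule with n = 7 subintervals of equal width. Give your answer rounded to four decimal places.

Δx = (9 − 4)/7 = 5/7.
Left endpoints: 4, 33/7, 38/7, 43/7, 48/7, 53/7, 58/7.
f(4) = 2/7, f(33/7) = 7/27, f(38/7) = 14/59, f(43/7) = 0.21875, f(48/7) = 14/69, f(53/7) = 7/37, f(58/7) = 14/79.
Sum = Δx · [f(4) + f(33/7) + f(38/7) + ...].
Sum ≈ 1.1217.

1.1217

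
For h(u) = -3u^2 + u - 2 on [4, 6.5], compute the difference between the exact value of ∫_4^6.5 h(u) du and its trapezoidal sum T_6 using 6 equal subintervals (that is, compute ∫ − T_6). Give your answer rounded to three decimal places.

0.217

Exact integral: ∫_4^6.5 h(u) du = -202.5.
T_6 ≈ -202.71701.
Error ≈ -202.5 − (-202.71701) ≈ 0.217.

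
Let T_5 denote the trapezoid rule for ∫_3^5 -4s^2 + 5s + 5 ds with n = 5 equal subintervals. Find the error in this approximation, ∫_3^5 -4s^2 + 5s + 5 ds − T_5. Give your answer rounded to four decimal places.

0.2133

Exact integral: ∫_3^5 f(s) ds ≈ -80.666667.
T_5 = -80.88.
Error ≈ -80.666667 − (-80.88) ≈ 0.2133.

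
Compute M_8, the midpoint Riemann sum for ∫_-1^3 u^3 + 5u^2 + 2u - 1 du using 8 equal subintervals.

Δu = (3 − (-1))/8 = 0.5.
Midpoints: -0.75, -0.25, 0.25, 0.75, 1.25, 1.75, 2.25, 2.75.
f(-0.75) = -0.109375, f(-0.25) = -1.203125, f(0.25) = -0.171875, f(0.75) = 3.734375, f(1.25) = 11.265625, f(1.75) = 23.171875, f(2.25) = 40.203125, f(2.75) = 63.109375.
Sum = Δu · [f(-0.75) + f(-0.25) + f(0.25) + ...].
Sum = 70.

70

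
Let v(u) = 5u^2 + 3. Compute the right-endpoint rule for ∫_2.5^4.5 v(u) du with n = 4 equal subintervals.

149.75

Δu = (4.5 − 2.5)/4 = 0.5.
Right endpoints: 3, 3.5, 4, 4.5.
v(3) = 48, v(3.5) = 64.25, v(4) = 83, v(4.5) = 104.25.
Sum = Δu · [v(3) + v(3.5) + v(4) + v(4.5)].
Sum = 149.75.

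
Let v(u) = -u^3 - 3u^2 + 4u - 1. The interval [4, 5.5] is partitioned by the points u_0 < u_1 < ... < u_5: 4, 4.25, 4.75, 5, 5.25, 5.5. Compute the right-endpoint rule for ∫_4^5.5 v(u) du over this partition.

-263.296875

Subinterval widths: 0.25, 0.5, 0.25, 0.25, 0.25.
Right endpoints: 4.25, 4.75, 5, 5.25, 5.5.
v(4.25) = -114.953125, v(4.75) = -156.859375, v(5) = -181, v(5.25) = -207.390625, v(5.5) = -236.125.
Sum = Σ Δu_i · v(u_i).
Sum = -263.296875.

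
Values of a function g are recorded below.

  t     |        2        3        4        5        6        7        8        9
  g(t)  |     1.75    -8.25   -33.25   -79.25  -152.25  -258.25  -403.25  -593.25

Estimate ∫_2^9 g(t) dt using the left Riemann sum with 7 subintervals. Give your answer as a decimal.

Δt = 1.
Sum = 1·[1.75 + (-8.25) + (-33.25) + (-79.25) + (-152.25) + (-258.25) + (-403.25)] = -932.75.

-932.75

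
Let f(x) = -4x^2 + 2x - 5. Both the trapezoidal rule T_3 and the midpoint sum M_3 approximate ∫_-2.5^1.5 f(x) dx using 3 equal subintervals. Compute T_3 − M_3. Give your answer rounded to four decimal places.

-7.1111

T_3 ≈ -54.074074.
M_3 ≈ -46.962963.
T_3 − M_3 ≈ -7.1111.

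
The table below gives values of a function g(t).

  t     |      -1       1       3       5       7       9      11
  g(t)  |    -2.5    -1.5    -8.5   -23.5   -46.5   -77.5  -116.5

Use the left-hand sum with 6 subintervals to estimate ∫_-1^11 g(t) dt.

Δt = 2.
Sum = 2·[(-2.5) + (-1.5) + (-8.5) + (-23.5) + (-46.5) + (-77.5)] = -320.

-320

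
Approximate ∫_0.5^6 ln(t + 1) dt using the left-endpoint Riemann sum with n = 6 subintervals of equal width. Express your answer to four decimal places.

6.7710

Δt = (6 − 0.5)/6 = 11/12.
Left endpoints: 0.5, 17/12, 7/3, 3.25, 25/6, 61/12.
f(0.5) ≈ 0.4055, f(17/12) ≈ 0.8824, f(7/3) ≈ 1.2040, f(3.25) ≈ 1.4469, f(25/6) ≈ 1.6422, f(61/12) ≈ 1.8056.
Sum = Δt · [f(0.5) + f(17/12) + f(7/3) + ...].
Sum ≈ 6.7710.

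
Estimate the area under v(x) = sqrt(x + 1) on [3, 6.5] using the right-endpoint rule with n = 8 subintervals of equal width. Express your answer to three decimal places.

Δx = (6.5 − 3)/8 = 0.4375.
Right endpoints: 3.4375, 3.875, 4.3125, 4.75, 5.1875, 5.625, 6.0625, 6.5.
v(3.4375) ≈ 2.107, v(3.875) ≈ 2.208, v(4.3125) ≈ 2.305, v(4.75) ≈ 2.398, v(5.1875) ≈ 2.487, v(5.625) ≈ 2.574, v(6.0625) ≈ 2.658, v(6.5) ≈ 2.739.
Sum = Δx · [v(3.4375) + v(3.875) + v(4.3125) + ...].
Sum ≈ 8.520.

8.520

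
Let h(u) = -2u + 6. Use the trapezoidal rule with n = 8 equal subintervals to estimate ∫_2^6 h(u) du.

-8

Δu = (6 − 2)/8 = 0.5.
h(2) = 2, h(2.5) = 1, h(3) = 0, h(3.5) = -1, h(4) = -2, h(4.5) = -3, h(5) = -4, h(5.5) = -5, h(6) = -6.
T_8 = (Δu/2)·[h(u_0) + 2h(u_1) + ... + 2h(u_{7}) + h(u_8)].
Sum = -8.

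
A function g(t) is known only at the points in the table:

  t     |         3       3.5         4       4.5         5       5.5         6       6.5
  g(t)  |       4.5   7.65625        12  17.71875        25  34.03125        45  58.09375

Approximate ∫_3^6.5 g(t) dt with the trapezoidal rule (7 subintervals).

86.3515625

Δt = 0.5.
T_7 = (0.5/2)·[4.5 + 2·7.65625 + 2·12 + 2·17.71875 + 2·25 + 2·34.03125 + 2·45 + 58.09375] = 86.3515625.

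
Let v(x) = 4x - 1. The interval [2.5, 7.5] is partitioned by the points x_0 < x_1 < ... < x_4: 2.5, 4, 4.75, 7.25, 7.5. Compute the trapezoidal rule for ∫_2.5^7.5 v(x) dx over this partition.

95

Subinterval widths: 1.5, 0.75, 2.5, 0.25.
v(2.5) = 9, v(4) = 15, v(4.75) = 18, v(7.25) = 28, v(7.5) = 29.
On each subinterval the trapezoid contributes (Δx_i/2)·[v(x_{i-1}) + v(x_i)].
Sum = 95.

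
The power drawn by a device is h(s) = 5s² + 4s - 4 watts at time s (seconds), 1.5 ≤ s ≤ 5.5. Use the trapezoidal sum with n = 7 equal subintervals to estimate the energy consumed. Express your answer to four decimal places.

Δs = (5.5 − 1.5)/7 = 4/7.
h(1.5) = 13.25, h(29/14) = 5045/196, h(37/14) = 8133/196, h(45/14) = 11861/196, h(53/14) = 16229/196, h(61/14) = 21237/196, h(69/14) = 26885/196, h(5.5) = 169.25.
T_7 = (Δs/2)·[h(s_0) + 2h(s_1) + ... + 2h(s_{6}) + h(s_7)].
Sum ≈ 312.7551.

312.7551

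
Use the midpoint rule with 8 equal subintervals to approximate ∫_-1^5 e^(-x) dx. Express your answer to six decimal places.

2.649019

Δx = (5 − (-1))/8 = 0.75.
Midpoints: -0.625, 0.125, 0.875, 1.625, 2.375, 3.125, 3.875, 4.625.
f(-0.625) ≈ 1.868246, f(0.125) ≈ 0.882497, f(0.875) ≈ 0.416862, f(1.625) ≈ 0.196912, f(2.375) ≈ 0.093014, f(3.125) ≈ 0.043937, f(3.875) ≈ 0.020754, f(4.625) ≈ 0.009804.
Sum = Δx · [f(-0.625) + f(0.125) + f(0.875) + ...].
Sum ≈ 2.649019.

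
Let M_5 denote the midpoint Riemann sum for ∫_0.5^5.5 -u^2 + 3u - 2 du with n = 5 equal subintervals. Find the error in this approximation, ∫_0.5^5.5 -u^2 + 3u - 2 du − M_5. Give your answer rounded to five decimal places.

-0.41667

Exact integral: ∫_0.5^5.5 f(u) du ≈ -20.4166667.
M_5 = -20.
Error ≈ -20.4166667 − (-20) ≈ -0.41667.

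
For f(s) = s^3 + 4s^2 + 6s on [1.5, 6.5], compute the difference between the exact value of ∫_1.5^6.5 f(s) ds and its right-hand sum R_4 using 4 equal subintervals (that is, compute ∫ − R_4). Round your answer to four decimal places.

Exact integral: ∫_1.5^6.5 f(s) ds ≈ 926.666667.
R_4 = 1235.78125.
Error ≈ 926.666667 − 1235.78125 ≈ -309.1146.

-309.1146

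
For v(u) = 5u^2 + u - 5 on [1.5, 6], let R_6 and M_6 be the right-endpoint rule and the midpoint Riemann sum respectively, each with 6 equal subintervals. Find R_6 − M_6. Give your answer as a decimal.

68.1328125

R_6 = 415.828125.
M_6 = 347.6953125.
R_6 − M_6 = 68.1328125.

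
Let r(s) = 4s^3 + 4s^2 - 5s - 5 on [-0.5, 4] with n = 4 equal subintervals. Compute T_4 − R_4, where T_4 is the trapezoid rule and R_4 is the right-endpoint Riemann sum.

-167.0625

T_4 = 303.29296875.
R_4 = 470.35546875.
T_4 − R_4 = -167.0625.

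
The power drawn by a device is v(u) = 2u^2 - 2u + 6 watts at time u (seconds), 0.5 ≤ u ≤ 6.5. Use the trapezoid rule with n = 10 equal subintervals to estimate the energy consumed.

177.72

Δu = (6.5 − 0.5)/10 = 0.6.
v(0.5) = 5.5, v(1.1) = 6.22, v(1.7) = 8.38, v(2.3) = 11.98, v(2.9) = 17.02, v(3.5) = 23.5, v(4.1) = 31.42, v(4.7) = 40.78, v(5.3) = 51.58, v(5.9) = 63.82, v(6.5) = 77.5.
T_10 = (Δu/2)·[v(u_0) + 2v(u_1) + ... + 2v(u_{9}) + v(u_10)].
Sum = 177.72.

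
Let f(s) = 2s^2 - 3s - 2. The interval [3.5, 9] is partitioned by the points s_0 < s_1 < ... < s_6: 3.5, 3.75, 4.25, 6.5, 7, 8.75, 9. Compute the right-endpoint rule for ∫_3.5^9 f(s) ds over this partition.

445.4375

Subinterval widths: 0.25, 0.5, 2.25, 0.5, 1.75, 0.25.
Right endpoints: 3.75, 4.25, 6.5, 7, 8.75, 9.
f(3.75) = 14.875, f(4.25) = 21.375, f(6.5) = 63, f(7) = 75, f(8.75) = 124.875, f(9) = 133.
Sum = Σ Δs_i · f(s_i).
Sum = 445.4375.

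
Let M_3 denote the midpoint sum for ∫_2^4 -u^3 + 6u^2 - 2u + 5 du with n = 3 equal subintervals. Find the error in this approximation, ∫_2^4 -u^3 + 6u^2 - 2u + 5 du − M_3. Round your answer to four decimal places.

Exact integral: ∫_2^4 f(u) du = 50.
M_3 ≈ 50.222222.
Error ≈ 50 − 50.222222 ≈ -0.2222.

-0.2222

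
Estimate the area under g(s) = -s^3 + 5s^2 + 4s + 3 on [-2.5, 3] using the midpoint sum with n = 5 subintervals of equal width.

Δs = (3 − (-2.5))/5 = 1.1.
Midpoints: -1.95, -0.85, 0.25, 1.35, 2.45.
g(-1.95) = 21.627375, g(-0.85) = 3.826625, g(0.25) = 4.296875, g(1.35) = 15.052125, g(2.45) = 28.106375.
Sum = Δs · [g(-1.95) + g(-0.85) + g(0.25) + g(1.35) + g(2.45)].
Sum = 80.2003125.

80.2003125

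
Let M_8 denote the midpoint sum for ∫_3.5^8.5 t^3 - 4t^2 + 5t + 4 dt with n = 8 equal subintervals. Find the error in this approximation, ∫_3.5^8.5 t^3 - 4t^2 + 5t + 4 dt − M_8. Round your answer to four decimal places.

2.2786

Exact integral: ∫_3.5^8.5 f(t) dt ≈ 675.833333.
M_8 = 673.5546875.
Error ≈ 675.833333 − 673.5546875 ≈ 2.2786.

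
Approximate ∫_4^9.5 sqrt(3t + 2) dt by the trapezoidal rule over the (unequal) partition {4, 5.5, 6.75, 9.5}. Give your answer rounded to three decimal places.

25.748

Subinterval widths: 1.5, 1.25, 2.75.
f(4) ≈ 3.742, f(5.5) ≈ 4.301, f(6.75) ≈ 4.717, f(9.5) ≈ 5.523.
On each subinterval the trapezoid contributes (Δt_i/2)·[f(t_{i-1}) + f(t_i)].
Sum ≈ 25.748.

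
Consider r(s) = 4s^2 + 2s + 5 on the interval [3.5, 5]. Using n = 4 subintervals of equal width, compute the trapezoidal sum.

129.890625

Δs = (5 − 3.5)/4 = 0.375.
r(3.5) = 61, r(3.875) = 72.8125, r(4.25) = 85.75, r(4.625) = 99.8125, r(5) = 115.
T_4 = (Δs/2)·[r(s_0) + 2r(s_1) + 2r(s_2) + 2r(s_3) + r(s_4)].
Sum = 129.890625.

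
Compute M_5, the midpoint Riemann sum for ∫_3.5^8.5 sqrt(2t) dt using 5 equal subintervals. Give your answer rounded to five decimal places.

Δt = (8.5 − 3.5)/5 = 1.
Midpoints: 4, 5, 6, 7, 8.
f(4) ≈ 2.82843, f(5) ≈ 3.16228, f(6) ≈ 3.46410, f(7) ≈ 3.74166, f(8) ≈ 4.00000.
Sum = Δt · [f(4) + f(5) + f(6) + f(7) + f(8)].
Sum ≈ 17.19646.

17.19646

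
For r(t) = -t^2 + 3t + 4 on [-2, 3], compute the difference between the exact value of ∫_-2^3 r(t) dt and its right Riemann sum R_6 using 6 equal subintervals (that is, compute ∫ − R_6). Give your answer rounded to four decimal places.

Exact integral: ∫_-2^3 r(t) dt ≈ 15.833333.
R_6 ≈ 19.421296.
Error ≈ 15.833333 − 19.421296 ≈ -3.5880.

-3.5880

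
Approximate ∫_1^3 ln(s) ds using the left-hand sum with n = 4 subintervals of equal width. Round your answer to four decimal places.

Δs = (3 − 1)/4 = 0.5.
Left endpoints: 1, 1.5, 2, 2.5.
f(1) ≈ 0.0000, f(1.5) ≈ 0.4055, f(2) ≈ 0.6931, f(2.5) ≈ 0.9163.
Sum = Δs · [f(1) + f(1.5) + f(2) + f(2.5)].
Sum ≈ 1.0075.

1.0075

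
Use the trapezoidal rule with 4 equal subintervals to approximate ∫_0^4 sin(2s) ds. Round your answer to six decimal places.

0.367759

Δs = (4 − 0)/4 = 1.
f(0) ≈ 0.000000, f(1) ≈ 0.909297, f(2) ≈ -0.756802, f(3) ≈ -0.279415, f(4) ≈ 0.989358.
T_4 = (Δs/2)·[f(s_0) + 2f(s_1) + 2f(s_2) + 2f(s_3) + f(s_4)].
Sum ≈ 0.367759.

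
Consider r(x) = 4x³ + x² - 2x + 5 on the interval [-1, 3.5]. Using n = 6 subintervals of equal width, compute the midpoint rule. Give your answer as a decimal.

Δx = (3.5 − (-1))/6 = 0.75.
Midpoints: -0.625, 0.125, 0.875, 1.625, 2.375, 3.125.
r(-0.625) = 5.6640625, r(0.125) = 4.7734375, r(0.875) = 6.6953125, r(1.625) = 21.5546875, r(2.375) = 59.4765625, r(3.125) = 130.5859375.
Sum = Δx · [r(-0.625) + r(0.125) + r(0.875) + ...].
Sum = 171.5625.

171.5625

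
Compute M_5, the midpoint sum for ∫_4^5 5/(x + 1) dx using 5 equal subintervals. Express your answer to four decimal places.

Δx = (5 − 4)/5 = 0.2.
Midpoints: 4.1, 4.3, 4.5, 4.7, 4.9.
f(4.1) = 50/51, f(4.3) = 50/53, f(4.5) = 10/11, f(4.7) = 50/57, f(4.9) = 50/59.
Sum = Δx · [f(4.1) + f(4.3) + f(4.5) + f(4.7) + f(4.9)].
Sum ≈ 0.9115.

0.9115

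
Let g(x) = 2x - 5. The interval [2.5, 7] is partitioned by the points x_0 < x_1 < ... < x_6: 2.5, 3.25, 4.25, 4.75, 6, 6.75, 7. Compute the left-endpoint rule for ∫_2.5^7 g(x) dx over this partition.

16.25

Subinterval widths: 0.75, 1, 0.5, 1.25, 0.75, 0.25.
Left endpoints: 2.5, 3.25, 4.25, 4.75, 6, 6.75.
g(2.5) = 0, g(3.25) = 1.5, g(4.25) = 3.5, g(4.75) = 4.5, g(6) = 7, g(6.75) = 8.5.
Sum = Σ Δx_i · g(x_i).
Sum = 16.25.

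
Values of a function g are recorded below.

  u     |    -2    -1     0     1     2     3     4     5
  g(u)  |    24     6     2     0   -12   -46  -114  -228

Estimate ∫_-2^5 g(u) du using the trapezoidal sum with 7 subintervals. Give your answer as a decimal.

Δu = 1.
T_7 = (1/2)·[24 + 2·6 + 2·2 + 2·0 + 2·(-12) + 2·(-46) + 2·(-114) + (-228)] = -266.

-266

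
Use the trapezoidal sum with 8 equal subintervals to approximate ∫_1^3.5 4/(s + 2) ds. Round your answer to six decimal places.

2.427080

Δs = (3.5 − 1)/8 = 0.3125.
f(1) = 4/3, f(1.3125) = 64/53, f(1.625) = 32/29, f(1.9375) = 64/63, f(2.25) = 16/17, f(2.5625) = 64/73, f(2.875) = 32/39, f(3.1875) = 64/83, f(3.5) = 8/11.
T_8 = (Δs/2)·[f(s_0) + 2f(s_1) + ... + 2f(s_{7}) + f(s_8)].
Sum ≈ 2.427080.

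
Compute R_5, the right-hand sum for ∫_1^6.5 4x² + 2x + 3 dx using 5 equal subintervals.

523.82

Δx = (6.5 − 1)/5 = 1.1.
Right endpoints: 2.1, 3.2, 4.3, 5.4, 6.5.
f(2.1) = 24.84, f(3.2) = 50.36, f(4.3) = 85.56, f(5.4) = 130.44, f(6.5) = 185.
Sum = Δx · [f(2.1) + f(3.2) + f(4.3) + f(5.4) + f(6.5)].
Sum = 523.82.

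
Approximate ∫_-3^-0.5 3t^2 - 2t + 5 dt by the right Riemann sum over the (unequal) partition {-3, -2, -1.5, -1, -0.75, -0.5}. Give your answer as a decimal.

37.109375

Subinterval widths: 1, 0.5, 0.5, 0.25, 0.25.
Right endpoints: -2, -1.5, -1, -0.75, -0.5.
f(-2) = 21, f(-1.5) = 14.75, f(-1) = 10, f(-0.75) = 8.1875, f(-0.5) = 6.75.
Sum = Σ Δt_i · f(t_i).
Sum = 37.109375.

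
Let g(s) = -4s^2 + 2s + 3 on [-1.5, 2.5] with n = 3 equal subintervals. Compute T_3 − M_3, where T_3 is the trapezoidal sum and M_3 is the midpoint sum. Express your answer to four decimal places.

-7.1111

T_3 ≈ -14.074074.
M_3 ≈ -6.962963.
T_3 − M_3 ≈ -7.1111.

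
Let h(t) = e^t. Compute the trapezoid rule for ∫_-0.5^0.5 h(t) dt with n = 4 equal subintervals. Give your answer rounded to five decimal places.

Δt = (0.5 − (-0.5))/4 = 0.25.
h(-0.5) ≈ 0.60653, h(-0.25) ≈ 0.77880, h(0) ≈ 1.00000, h(0.25) ≈ 1.28403, h(0.5) ≈ 1.64872.
T_4 = (Δt/2)·[h(t_0) + 2h(t_1) + 2h(t_2) + 2h(t_3) + h(t_4)].
Sum ≈ 1.04761.

1.04761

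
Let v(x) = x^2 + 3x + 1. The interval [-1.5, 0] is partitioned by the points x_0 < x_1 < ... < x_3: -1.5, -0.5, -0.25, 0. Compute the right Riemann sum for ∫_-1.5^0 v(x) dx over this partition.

Subinterval widths: 1, 0.25, 0.25.
Right endpoints: -0.5, -0.25, 0.
v(-0.5) = -0.25, v(-0.25) = 0.3125, v(0) = 1.
Sum = Σ Δx_i · v(x_i).
Sum = 0.078125.

0.078125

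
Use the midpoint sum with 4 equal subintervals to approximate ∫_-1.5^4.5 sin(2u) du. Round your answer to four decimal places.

Δu = (4.5 − (-1.5))/4 = 1.5.
Midpoints: -0.75, 0.75, 2.25, 3.75.
f(-0.75) ≈ -0.9975, f(0.75) ≈ 0.9975, f(2.25) ≈ -0.9775, f(3.75) ≈ 0.9380.
Sum = Δu · [f(-0.75) + f(0.75) + f(2.25) + f(3.75)].
Sum ≈ -0.0593.

-0.0593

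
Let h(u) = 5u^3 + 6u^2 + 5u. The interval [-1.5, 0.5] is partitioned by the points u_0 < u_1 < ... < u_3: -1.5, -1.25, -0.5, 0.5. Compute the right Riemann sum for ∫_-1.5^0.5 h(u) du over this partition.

1.74609375

Subinterval widths: 0.25, 0.75, 1.
Right endpoints: -1.25, -0.5, 0.5.
h(-1.25) = -6.640625, h(-0.5) = -1.625, h(0.5) = 4.625.
Sum = Σ Δu_i · h(u_i).
Sum = 1.74609375.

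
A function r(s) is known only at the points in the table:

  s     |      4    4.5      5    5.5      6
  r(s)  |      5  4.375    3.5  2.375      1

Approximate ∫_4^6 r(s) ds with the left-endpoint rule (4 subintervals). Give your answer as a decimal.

7.625

Δs = 0.5.
Sum = 0.5·[5 + 4.375 + 3.5 + 2.375] = 7.625.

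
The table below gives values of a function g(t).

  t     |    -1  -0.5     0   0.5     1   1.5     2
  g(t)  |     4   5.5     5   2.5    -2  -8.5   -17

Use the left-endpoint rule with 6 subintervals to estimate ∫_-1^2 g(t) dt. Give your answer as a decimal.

3.25

Δt = 0.5.
Sum = 0.5·[4 + 5.5 + 5 + 2.5 + (-2) + (-8.5)] = 3.25.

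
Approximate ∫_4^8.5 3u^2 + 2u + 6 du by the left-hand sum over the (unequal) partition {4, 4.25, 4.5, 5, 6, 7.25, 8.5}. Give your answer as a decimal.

Subinterval widths: 0.25, 0.25, 0.5, 1, 1.25, 1.25.
Left endpoints: 4, 4.25, 4.5, 5, 6, 7.25.
f(4) = 62, f(4.25) = 68.6875, f(4.5) = 75.75, f(5) = 91, f(6) = 126, f(7.25) = 178.1875.
Sum = Σ Δu_i · f(u_i).
Sum = 541.78125.

541.78125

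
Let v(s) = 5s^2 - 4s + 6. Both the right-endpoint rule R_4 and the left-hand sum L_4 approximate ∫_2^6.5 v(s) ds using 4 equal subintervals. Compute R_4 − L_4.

194.90625

R_4 = 497.07421875.
L_4 = 302.16796875.
R_4 − L_4 = 194.90625.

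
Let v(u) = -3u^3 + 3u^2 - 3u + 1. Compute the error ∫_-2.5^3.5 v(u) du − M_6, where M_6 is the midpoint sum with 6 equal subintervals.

Exact integral: ∫_-2.5^3.5 v(u) du = -27.75.
M_6 = -27.
Error = -27.75 − (-27) = -0.75.

-0.75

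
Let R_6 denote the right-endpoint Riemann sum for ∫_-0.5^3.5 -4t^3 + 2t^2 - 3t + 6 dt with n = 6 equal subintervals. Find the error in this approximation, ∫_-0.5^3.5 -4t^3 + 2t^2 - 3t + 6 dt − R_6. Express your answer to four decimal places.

58.0741

Exact integral: ∫_-0.5^3.5 f(t) dt ≈ -115.333333.
R_6 ≈ -173.407407.
Error ≈ -115.333333 − (-173.407407) ≈ 58.0741.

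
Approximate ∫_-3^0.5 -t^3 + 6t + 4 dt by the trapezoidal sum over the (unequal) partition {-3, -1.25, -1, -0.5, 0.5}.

Subinterval widths: 1.75, 0.25, 0.5, 1.
f(-3) = 13, f(-1.25) = -1.546875, f(-1) = -1, f(-0.5) = 1.125, f(0.5) = 6.875.
On each subinterval the trapezoid contributes (Δt_i/2)·[f(t_{i-1}) + f(t_i)].
Sum = 13.734375.

13.734375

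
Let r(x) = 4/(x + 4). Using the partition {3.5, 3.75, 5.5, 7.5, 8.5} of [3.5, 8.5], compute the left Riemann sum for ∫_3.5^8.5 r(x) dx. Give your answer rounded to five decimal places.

2.22649

Subinterval widths: 0.25, 1.75, 2, 1.
Left endpoints: 3.5, 3.75, 5.5, 7.5.
r(3.5) = 8/15, r(3.75) = 16/31, r(5.5) = 8/19, r(7.5) = 8/23.
Sum = Σ Δx_i · r(x_i).
Sum ≈ 2.22649.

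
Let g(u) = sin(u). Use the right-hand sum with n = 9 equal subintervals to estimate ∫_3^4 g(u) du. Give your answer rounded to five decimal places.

-0.38589

Δu = (4 − 3)/9 = 1/9.
Right endpoints: 28/9, 29/9, 10/3, 31/9, 32/9, 11/3, 34/9, 35/9, 4.
g(28/9) ≈ 0.03048, g(29/9) ≈ -0.08054, g(10/3) ≈ -0.19057, g(31/9) ≈ -0.29824, g(32/9) ≈ -0.40224, g(11/3) ≈ -0.50128, g(34/9) ≈ -0.59413, g(35/9) ≈ -0.67966, g(4) ≈ -0.75680.
Sum = Δu · [g(28/9) + g(29/9) + g(10/3) + ...].
Sum ≈ -0.38589.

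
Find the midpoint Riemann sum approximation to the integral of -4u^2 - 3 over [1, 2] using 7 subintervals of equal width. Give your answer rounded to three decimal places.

-12.327

Δu = (2 − 1)/7 = 1/7.
Midpoints: 15/14, 17/14, 19/14, 1.5, 23/14, 25/14, 27/14.
f(15/14) = -372/49, f(17/14) = -436/49, f(19/14) = -508/49, f(1.5) = -12, f(23/14) = -676/49, f(25/14) = -772/49, f(27/14) = -876/49.
Sum = Δu · [f(15/14) + f(17/14) + f(19/14) + ...].
Sum ≈ -12.327.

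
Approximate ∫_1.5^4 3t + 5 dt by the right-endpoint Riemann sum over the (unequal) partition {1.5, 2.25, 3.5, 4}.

36.6875

Subinterval widths: 0.75, 1.25, 0.5.
Right endpoints: 2.25, 3.5, 4.
f(2.25) = 11.75, f(3.5) = 15.5, f(4) = 17.
Sum = Σ Δt_i · f(t_i).
Sum = 36.6875.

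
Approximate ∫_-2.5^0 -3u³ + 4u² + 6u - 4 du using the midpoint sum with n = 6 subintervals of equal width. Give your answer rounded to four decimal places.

Δu = (0 − (-2.5))/6 = 5/12.
Midpoints: -55/24, -1.875, -35/24, -25/24, -0.625, -5/24.
f(-55/24) = 60461/1536, f(-1.875) = 9517/512, f(-35/24) = 23323/4608, f(-25/24) = -3869/1536, f(-0.625) = -2793/512, f(-5/24) = -23267/4608.
Sum = Δu · [f(-55/24) + f(-1.875) + f(-35/24) + ...].
Sum ≈ 20.8286.

20.8286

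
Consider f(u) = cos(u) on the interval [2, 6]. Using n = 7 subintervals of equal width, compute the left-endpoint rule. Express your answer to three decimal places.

Δu = (6 − 2)/7 = 4/7.
Left endpoints: 2, 18/7, 22/7, 26/7, 30/7, 34/7, 38/7.
f(2) ≈ -0.416, f(18/7) ≈ -0.842, f(22/7) ≈ -1.000, f(26/7) ≈ -0.840, f(30/7) ≈ -0.414, f(34/7) ≈ 0.144, f(38/7) ≈ 0.657.
Sum = Δu · [f(2) + f(18/7) + f(22/7) + ...].
Sum ≈ -1.549.

-1.549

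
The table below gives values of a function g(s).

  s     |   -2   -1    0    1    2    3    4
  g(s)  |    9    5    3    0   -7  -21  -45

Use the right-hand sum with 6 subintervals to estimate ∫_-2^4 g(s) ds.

-65

Δs = 1.
Sum = 1·[5 + 3 + 0 + (-7) + (-21) + (-45)] = -65.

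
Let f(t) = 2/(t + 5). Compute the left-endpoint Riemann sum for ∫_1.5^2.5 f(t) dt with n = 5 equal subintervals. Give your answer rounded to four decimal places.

0.2903

Δt = (2.5 − 1.5)/5 = 0.2.
Left endpoints: 1.5, 1.7, 1.9, 2.1, 2.3.
f(1.5) = 4/13, f(1.7) = 20/67, f(1.9) = 20/69, f(2.1) = 20/71, f(2.3) = 20/73.
Sum = Δt · [f(1.5) + f(1.7) + f(1.9) + f(2.1) + f(2.3)].
Sum ≈ 0.2903.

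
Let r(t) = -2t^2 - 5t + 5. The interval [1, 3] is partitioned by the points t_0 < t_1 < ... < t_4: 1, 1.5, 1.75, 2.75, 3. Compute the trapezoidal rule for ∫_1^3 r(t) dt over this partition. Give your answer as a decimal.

Subinterval widths: 0.5, 0.25, 1, 0.25.
r(1) = -2, r(1.5) = -7, r(1.75) = -9.875, r(2.75) = -23.875, r(3) = -28.
On each subinterval the trapezoid contributes (Δt_i/2)·[r(t_{i-1}) + r(t_i)].
Sum = -27.71875.

-27.71875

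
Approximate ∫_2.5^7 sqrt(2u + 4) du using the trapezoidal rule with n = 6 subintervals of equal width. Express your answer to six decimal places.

16.451272

Δu = (7 − 2.5)/6 = 0.75.
f(2.5) ≈ 3.000000, f(3.25) ≈ 3.240370, f(4) ≈ 3.464102, f(4.75) ≈ 3.674235, f(5.5) ≈ 3.872983, f(6.25) ≈ 4.062019, f(7) ≈ 4.242641.
T_6 = (Δu/2)·[f(u_0) + 2f(u_1) + ... + 2f(u_{5}) + f(u_6)].
Sum ≈ 16.451272.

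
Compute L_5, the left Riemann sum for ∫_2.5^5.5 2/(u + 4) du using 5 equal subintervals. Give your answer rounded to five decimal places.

Δu = (5.5 − 2.5)/5 = 0.6.
Left endpoints: 2.5, 3.1, 3.7, 4.3, 4.9.
f(2.5) = 4/13, f(3.1) = 20/71, f(3.7) = 20/77, f(4.3) = 20/83, f(4.9) = 20/89.
Sum = Δu · [f(2.5) + f(3.1) + f(3.7) + f(4.3) + f(4.9)].
Sum ≈ 0.78888.

0.78888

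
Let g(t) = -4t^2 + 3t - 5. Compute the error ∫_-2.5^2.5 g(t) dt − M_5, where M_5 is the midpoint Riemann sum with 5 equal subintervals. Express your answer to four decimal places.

-1.6667

Exact integral: ∫_-2.5^2.5 g(t) dt ≈ -66.666667.
M_5 = -65.
Error ≈ -66.666667 − (-65) ≈ -1.6667.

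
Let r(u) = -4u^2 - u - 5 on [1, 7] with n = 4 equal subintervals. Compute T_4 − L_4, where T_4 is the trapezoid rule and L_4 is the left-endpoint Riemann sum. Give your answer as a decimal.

-148.5

T_4 = -519.
L_4 = -370.5.
T_4 − L_4 = -148.5.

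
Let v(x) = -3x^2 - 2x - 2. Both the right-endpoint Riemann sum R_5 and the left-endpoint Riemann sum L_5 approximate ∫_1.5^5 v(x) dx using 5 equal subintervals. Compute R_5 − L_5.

-52.675

R_5 = -178.57.
L_5 = -125.895.
R_5 − L_5 = -52.675.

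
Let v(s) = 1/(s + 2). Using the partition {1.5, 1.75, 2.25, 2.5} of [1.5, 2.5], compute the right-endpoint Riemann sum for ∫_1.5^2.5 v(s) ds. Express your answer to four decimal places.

0.2399

Subinterval widths: 0.25, 0.5, 0.25.
Right endpoints: 1.75, 2.25, 2.5.
v(1.75) = 4/15, v(2.25) = 4/17, v(2.5) = 2/9.
Sum = Σ Δs_i · v(s_i).
Sum ≈ 0.2399.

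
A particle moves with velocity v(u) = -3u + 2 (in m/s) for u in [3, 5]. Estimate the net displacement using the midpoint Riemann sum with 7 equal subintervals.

Δu = (5 − 3)/7 = 2/7.
Midpoints: 22/7, 24/7, 26/7, 4, 30/7, 32/7, 34/7.
v(22/7) = -52/7, v(24/7) = -58/7, v(26/7) = -64/7, v(4) = -10, v(30/7) = -76/7, v(32/7) = -82/7, v(34/7) = -88/7.
Sum = Δu · [v(22/7) + v(24/7) + v(26/7) + ...].
Sum = -20.

-20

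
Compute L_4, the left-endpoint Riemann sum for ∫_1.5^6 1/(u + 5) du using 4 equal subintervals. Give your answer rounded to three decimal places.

Δu = (6 − 1.5)/4 = 1.125.
Left endpoints: 1.5, 2.625, 3.75, 4.875.
f(1.5) = 2/13, f(2.625) = 8/61, f(3.75) = 4/35, f(4.875) = 8/79.
Sum = Δu · [f(1.5) + f(2.625) + f(3.75) + f(4.875)].
Sum ≈ 0.563.

0.563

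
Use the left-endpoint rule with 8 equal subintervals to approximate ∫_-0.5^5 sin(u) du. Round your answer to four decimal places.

Δu = (5 − (-0.5))/8 = 0.6875.
Left endpoints: -0.5, 0.1875, 0.875, 1.5625, 2.25, 2.9375, 3.625, 4.3125.
f(-0.5) ≈ -0.4794, f(0.1875) ≈ 0.1864, f(0.875) ≈ 0.7675, f(1.5625) ≈ 1.0000, f(2.25) ≈ 0.7781, f(2.9375) ≈ 0.2027, f(3.625) ≈ -0.4648, f(4.3125) ≈ -0.9211.
Sum = Δu · [f(-0.5) + f(0.1875) + f(0.875) + ...].
Sum ≈ 0.7352.

0.7352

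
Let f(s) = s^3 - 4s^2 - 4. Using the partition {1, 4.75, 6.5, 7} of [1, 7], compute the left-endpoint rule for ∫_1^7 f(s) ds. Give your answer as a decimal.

47.17578125

Subinterval widths: 3.75, 1.75, 0.5.
Left endpoints: 1, 4.75, 6.5.
f(1) = -7, f(4.75) = 12.921875, f(6.5) = 101.625.
Sum = Σ Δs_i · f(s_i).
Sum = 47.17578125.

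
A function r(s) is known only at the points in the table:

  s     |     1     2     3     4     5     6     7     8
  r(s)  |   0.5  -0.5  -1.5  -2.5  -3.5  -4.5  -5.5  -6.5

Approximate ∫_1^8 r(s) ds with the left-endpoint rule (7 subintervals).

-17.5

Δs = 1.
Sum = 1·[0.5 + (-0.5) + (-1.5) + (-2.5) + (-3.5) + (-4.5) + (-5.5)] = -17.5.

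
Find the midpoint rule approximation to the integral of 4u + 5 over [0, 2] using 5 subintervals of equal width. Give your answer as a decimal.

18

Δu = (2 − 0)/5 = 0.4.
Midpoints: 0.2, 0.6, 1, 1.4, 1.8.
f(0.2) = 5.8, f(0.6) = 7.4, f(1) = 9, f(1.4) = 10.6, f(1.8) = 12.2.
Sum = Δu · [f(0.2) + f(0.6) + f(1) + f(1.4) + f(1.8)].
Sum = 18.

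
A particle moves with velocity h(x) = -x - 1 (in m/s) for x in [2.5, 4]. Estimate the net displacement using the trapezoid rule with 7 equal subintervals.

-6.375

Δx = (4 − 2.5)/7 = 3/14.
h(2.5) = -3.5, h(19/7) = -26/7, h(41/14) = -55/14, h(22/7) = -29/7, h(47/14) = -61/14, h(25/7) = -32/7, h(53/14) = -67/14, h(4) = -5.
T_7 = (Δx/2)·[h(x_0) + 2h(x_1) + ... + 2h(x_{6}) + h(x_7)].
Sum = -6.375.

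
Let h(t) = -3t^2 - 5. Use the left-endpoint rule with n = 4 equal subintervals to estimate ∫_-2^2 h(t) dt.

Δt = (2 − (-2))/4 = 1.
Left endpoints: -2, -1, 0, 1.
h(-2) = -17, h(-1) = -8, h(0) = -5, h(1) = -8.
Sum = Δt · [h(-2) + h(-1) + h(0) + h(1)].
Sum = -38.

-38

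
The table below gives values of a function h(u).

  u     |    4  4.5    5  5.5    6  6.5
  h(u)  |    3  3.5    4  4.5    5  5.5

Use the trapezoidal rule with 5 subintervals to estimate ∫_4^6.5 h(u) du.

10.625

Δu = 0.5.
T_5 = (0.5/2)·[3 + 2·3.5 + 2·4 + 2·4.5 + 2·5 + 5.5] = 10.625.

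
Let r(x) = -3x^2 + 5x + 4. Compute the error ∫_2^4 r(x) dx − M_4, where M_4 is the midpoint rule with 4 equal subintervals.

Exact integral: ∫_2^4 r(x) dx = -18.
M_4 = -17.875.
Error = -18 − (-17.875) = -0.125.

-0.125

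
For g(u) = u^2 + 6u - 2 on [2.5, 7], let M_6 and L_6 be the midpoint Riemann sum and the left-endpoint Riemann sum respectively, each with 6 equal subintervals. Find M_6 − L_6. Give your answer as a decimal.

M_6 = 228.1640625.
L_6 = 202.640625.
M_6 − L_6 = 25.5234375.

25.5234375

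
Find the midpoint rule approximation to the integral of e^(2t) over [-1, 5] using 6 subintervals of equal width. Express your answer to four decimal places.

9371.3019

Δt = (5 − (-1))/6 = 1.
Midpoints: -0.5, 0.5, 1.5, 2.5, 3.5, 4.5.
f(-0.5) ≈ 0.3679, f(0.5) ≈ 2.7183, f(1.5) ≈ 20.0855, f(2.5) ≈ 148.4132, f(3.5) ≈ 1096.6332, f(4.5) ≈ 8103.0839.
Sum = Δt · [f(-0.5) + f(0.5) + f(1.5) + ...].
Sum ≈ 9371.3019.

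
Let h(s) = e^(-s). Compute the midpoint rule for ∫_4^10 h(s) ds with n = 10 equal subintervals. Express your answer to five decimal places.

0.01800

Δs = (10 − 4)/10 = 0.6.
Midpoints: 4.3, 4.9, 5.5, 6.1, 6.7, 7.3, 7.9, 8.5, 9.1, 9.7.
h(4.3) ≈ 0.01357, h(4.9) ≈ 0.00745, h(5.5) ≈ 0.00409, h(6.1) ≈ 0.00224, h(6.7) ≈ 0.00123, h(7.3) ≈ 0.00068, h(7.9) ≈ 0.00037, h(8.5) ≈ 0.00020, h(9.1) ≈ 0.00011, h(9.7) ≈ 0.00006.
Sum = Δs · [h(4.3) + h(4.9) + h(5.5) + ...].
Sum ≈ 0.01800.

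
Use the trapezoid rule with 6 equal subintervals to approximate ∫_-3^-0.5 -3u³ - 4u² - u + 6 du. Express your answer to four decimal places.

Δu = (-0.5 − (-3))/6 = 5/12.
f(-3) = 54, f(-31/12) = 33.609375, f(-13/6) = 1433/72, f(-1.75) = 11.578125, f(-4/3) = 22/3, f(-11/12) = 3379/576, f(-0.5) = 5.875.
T_6 = (Δu/2)·[f(u_0) + 2f(u_1) + ... + 2f(u_{5}) + f(u_6)].
Sum ≈ 45.0948.

45.0948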